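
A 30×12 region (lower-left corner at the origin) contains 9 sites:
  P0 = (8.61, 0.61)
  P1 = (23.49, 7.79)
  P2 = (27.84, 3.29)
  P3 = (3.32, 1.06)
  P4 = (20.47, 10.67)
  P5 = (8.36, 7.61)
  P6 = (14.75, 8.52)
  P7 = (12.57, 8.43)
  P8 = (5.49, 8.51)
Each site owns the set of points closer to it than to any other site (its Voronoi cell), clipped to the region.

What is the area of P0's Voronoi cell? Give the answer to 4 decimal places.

1. box [0,30]×[0,12]: [(0, 0) (30, 0) (30, 12) (0, 12)]
2. ⊥bis P0·P1 via (16.05,4.2): [(0, 0) (18.0766, 0) (12.2863, 12) (0, 12)]  |A|=182.1774
3. ⊥bis P0·P2 via (18.225,1.95): [(0, 0) (18.0766, 0) (12.2863, 12) (0, 12)]  |A|=182.1774
4. ⊥bis P0·P3 via (5.965,0.835): [(5.894, 0) (18.0766, 0) (12.2863, 12) (6.9148, 12)]  |A|=105.325
5. ⊥bis P0·P4 via (14.54,5.64): [(5.894, 0) (18.0766, 0) (16.4307, 3.411) (9.1453, 12) (6.9148, 12)]  |A|=91.8358
6. ⊥bis P0·P5 via (8.485,4.11): [(6.2368, 4.0297) (5.894, 0) (18.0766, 0) (16.4307, 3.411) (15.6216, 4.3649)]  |A|=46.0344
7. ⊥bis P0·P6 via (11.68,4.565): [(12.0998, 4.2391) (6.2368, 4.0297) (5.894, 0) (17.561, 0)]  |A|=36.5062
8. ⊥bis P0·P7 via (10.59,4.52): [(13.8923, 2.8477) (11.2076, 4.2072) (6.2368, 4.0297) (5.894, 0) (17.561, 0)]  |A|=35.8569
9. ⊥bis P0·P8 via (7.05,4.56): [(13.8923, 2.8477) (11.2076, 4.2072) (6.2368, 4.0297) (5.894, 0) (17.561, 0)]  |A|=35.8569
10. canonical 5-gon: [(13.8923, 2.8477) (11.2076, 4.2072) (6.2368, 4.0297) (5.894, 0) (17.561, 0)]
11. shoelace: 35.8569

Area of P0's cell: 35.8569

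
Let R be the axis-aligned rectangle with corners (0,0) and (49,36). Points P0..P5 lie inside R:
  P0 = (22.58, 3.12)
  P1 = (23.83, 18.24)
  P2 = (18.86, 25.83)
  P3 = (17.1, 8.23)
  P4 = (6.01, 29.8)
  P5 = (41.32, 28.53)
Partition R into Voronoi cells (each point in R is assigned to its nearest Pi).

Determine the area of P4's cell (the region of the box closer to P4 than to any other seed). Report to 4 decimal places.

1. box [0,49]×[0,36]: [(0, 0) (49, 0) (49, 36) (0, 36)]
2. ⊥bis P4·P0 via (14.295,16.46): [(0, 7.5819) (45.7571, 36) (0, 36)]  |A|=650.1655
3. ⊥bis P4·P1 via (14.92,24.02): [(0, 7.5819) (7.1284, 12.0091) (22.6915, 36) (0, 36)]  |A|=373.4833
4. ⊥bis P4·P2 via (12.435,27.815): [(0, 7.5819) (7.1284, 12.0091) (7.9367, 13.2552) (14.9638, 36) (0, 36)]  |A|=285.5997
5. ⊥bis P4·P3 via (11.555,19.015): [(0, 13.0741) (9.369, 17.8911) (14.9638, 36) (0, 36)]  |A|=242.8851
6. ⊥bis P4·P5 via (23.665,29.165): [(0, 13.0741) (9.369, 17.8911) (14.9638, 36) (0, 36)]  |A|=242.8851
7. canonical 4-gon: [(0, 13.0741) (9.369, 17.8911) (14.9638, 36) (0, 36)]
8. shoelace: 242.8851

Area of P4's cell: 242.8851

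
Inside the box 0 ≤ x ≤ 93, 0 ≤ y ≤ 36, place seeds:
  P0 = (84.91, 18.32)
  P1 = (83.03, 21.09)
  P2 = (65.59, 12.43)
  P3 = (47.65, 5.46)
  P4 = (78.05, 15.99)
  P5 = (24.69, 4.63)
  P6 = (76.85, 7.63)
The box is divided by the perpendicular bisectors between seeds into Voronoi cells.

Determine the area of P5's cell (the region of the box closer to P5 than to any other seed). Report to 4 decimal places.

1. box [0,93]×[0,36]: [(0, 0) (93, 0) (93, 36) (0, 36)]
2. ⊥bis P5·P0 via (54.8,11.475): [(0, 0) (57.4086, 0) (49.2247, 36) (0, 36)]  |A|=1919.3995
3. ⊥bis P5·P1 via (53.86,12.86): [(0, 0) (57.4086, 0) (57.0782, 1.4535) (47.3313, 36) (0, 36)]  |A|=1886.6951
4. ⊥bis P5·P2 via (45.14,8.53): [(0, 0) (46.7667, 0) (39.9012, 36) (0, 36)]  |A|=1560.0235
5. ⊥bis P5·P3 via (36.17,5.045): [(0, 0) (36.3524, 0) (35.051, 36) (0, 36)]  |A|=1285.2604
6. ⊥bis P5·P4 via (51.37,10.31): [(0, 0) (36.3524, 0) (35.051, 36) (0, 36)]  |A|=1285.2604
7. ⊥bis P5·P6 via (50.77,6.13): [(0, 0) (36.3524, 0) (35.051, 36) (0, 36)]  |A|=1285.2604
8. canonical 4-gon: [(0, 0) (36.3524, 0) (35.051, 36) (0, 36)]
9. shoelace: 1285.2604

Area of P5's cell: 1285.2604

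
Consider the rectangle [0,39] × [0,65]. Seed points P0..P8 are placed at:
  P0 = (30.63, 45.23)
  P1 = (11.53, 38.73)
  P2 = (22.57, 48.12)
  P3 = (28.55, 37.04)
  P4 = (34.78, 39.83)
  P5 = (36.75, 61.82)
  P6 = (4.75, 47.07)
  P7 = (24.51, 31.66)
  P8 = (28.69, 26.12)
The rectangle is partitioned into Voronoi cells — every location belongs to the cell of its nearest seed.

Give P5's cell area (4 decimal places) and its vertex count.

1. box [0,39]×[0,65]: [(0, 0) (39, 0) (39, 65) (0, 65)]
2. ⊥bis P5·P0 via (33.69,53.525): [(39, 51.5662) (39, 65) (2.5838, 65)]  |A|=244.6051
3. ⊥bis P5·P1 via (24.14,50.275): [(14.7767, 60.5021) (39, 51.5662) (39, 65) (10.6586, 65)]  |A|=226.445
4. ⊥bis P5·P2 via (29.66,54.97): [(29.5975, 55.0347) (39, 51.5662) (39, 65) (19.9695, 65)]  |A|=157.9781
5. ⊥bis P5·P3 via (32.65,49.43): [(29.5975, 55.0347) (39, 51.5662) (39, 65) (19.9695, 65)]  |A|=157.9781
6. ⊥bis P5·P4 via (35.765,50.825): [(29.5975, 55.0347) (39, 51.5662) (39, 65) (19.9695, 65)]  |A|=157.9781
7. ⊥bis P5·P6 via (20.75,54.445): [(29.5975, 55.0347) (39, 51.5662) (39, 65) (19.9695, 65)]  |A|=157.9781
8. ⊥bis P5·P7 via (30.63,46.74): [(29.5975, 55.0347) (39, 51.5662) (39, 65) (19.9695, 65)]  |A|=157.9781
9. ⊥bis P5·P8 via (32.72,43.97): [(29.5975, 55.0347) (39, 51.5662) (39, 65) (19.9695, 65)]  |A|=157.9781
10. canonical 4-gon: [(29.5975, 55.0347) (39, 51.5662) (39, 65) (19.9695, 65)]
11. shoelace: 157.9781

Area of P5's cell: 157.9781 (4 vertices)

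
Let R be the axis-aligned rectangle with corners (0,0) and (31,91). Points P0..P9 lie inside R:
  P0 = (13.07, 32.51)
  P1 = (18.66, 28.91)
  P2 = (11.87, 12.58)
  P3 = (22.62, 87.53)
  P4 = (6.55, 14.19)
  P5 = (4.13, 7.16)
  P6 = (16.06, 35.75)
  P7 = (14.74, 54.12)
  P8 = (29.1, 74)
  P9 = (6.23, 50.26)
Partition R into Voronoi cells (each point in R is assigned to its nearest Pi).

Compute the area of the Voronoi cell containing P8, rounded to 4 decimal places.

1. box [0,31]×[0,91]: [(0, 0) (31, 0) (31, 91) (0, 91)]
2. ⊥bis P8·P0 via (21.085,53.255): [(0, 61.4014) (31, 49.4243) (31, 91) (0, 91)]  |A|=1103.2029
3. ⊥bis P8·P1 via (23.88,51.455): [(0, 61.4014) (28.5314, 50.378) (31, 49.8065) (31, 91) (0, 91)]  |A|=1102.7311
4. ⊥bis P8·P2 via (20.485,43.29): [(0, 61.4014) (28.5314, 50.378) (31, 49.8065) (31, 91) (0, 91)]  |A|=1102.7311
5. ⊥bis P8·P3 via (25.86,80.765): [(0, 68.3797) (0, 61.4014) (28.5314, 50.378) (31, 49.8065) (31, 83.2267)]  |A|=631.6311
6. ⊥bis P8·P4 via (17.825,44.095): [(0, 68.3797) (0, 61.4014) (28.5314, 50.378) (31, 49.8065) (31, 83.2267)]  |A|=631.6311
7. ⊥bis P8·P5 via (16.615,40.58): [(0, 68.3797) (0, 61.4014) (28.5314, 50.378) (31, 49.8065) (31, 83.2267)]  |A|=631.6311
8. ⊥bis P8·P6 via (22.58,54.875): [(0, 68.3797) (0, 62.5729) (31, 52.0045) (31, 83.2267)]  |A|=573.951
9. ⊥bis P8·P7 via (21.92,64.06): [(9.5847, 72.9702) (31, 57.5012) (31, 83.2267)]  |A|=275.4596
10. ⊥bis P8·P9 via (17.665,62.13): [(9.5847, 72.9702) (31, 57.5012) (31, 83.2267)]  |A|=275.4596
11. canonical 3-gon: [(9.5847, 72.9702) (31, 57.5012) (31, 83.2267)]
12. shoelace: 275.4596

Area of P8's cell: 275.4596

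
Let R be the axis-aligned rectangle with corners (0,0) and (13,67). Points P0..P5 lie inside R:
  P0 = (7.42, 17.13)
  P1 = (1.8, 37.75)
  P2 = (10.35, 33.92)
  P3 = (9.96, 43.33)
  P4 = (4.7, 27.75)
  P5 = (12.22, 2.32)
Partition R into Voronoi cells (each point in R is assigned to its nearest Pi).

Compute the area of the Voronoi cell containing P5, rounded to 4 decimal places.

Area of P5's cell: 112.4366

1. box [0,13]×[0,67]: [(0, 0) (13, 0) (13, 67) (0, 67)]
2. ⊥bis P5·P0 via (9.82,9.725): [(0, 6.5423) (0, 0) (13, 0) (13, 10.7557)]  |A|=112.4366
3. ⊥bis P5·P1 via (7.01,20.035): [(0, 6.5423) (0, 0) (13, 0) (13, 10.7557)]  |A|=112.4366
4. ⊥bis P5·P2 via (11.285,18.12): [(0, 6.5423) (0, 0) (13, 0) (13, 10.7557)]  |A|=112.4366
5. ⊥bis P5·P3 via (11.09,22.825): [(0, 6.5423) (0, 0) (13, 0) (13, 10.7557)]  |A|=112.4366
6. ⊥bis P5·P4 via (8.46,15.035): [(0, 6.5423) (0, 0) (13, 0) (13, 10.7557)]  |A|=112.4366
7. canonical 4-gon: [(0, 6.5423) (0, 0) (13, 0) (13, 10.7557)]
8. shoelace: 112.4366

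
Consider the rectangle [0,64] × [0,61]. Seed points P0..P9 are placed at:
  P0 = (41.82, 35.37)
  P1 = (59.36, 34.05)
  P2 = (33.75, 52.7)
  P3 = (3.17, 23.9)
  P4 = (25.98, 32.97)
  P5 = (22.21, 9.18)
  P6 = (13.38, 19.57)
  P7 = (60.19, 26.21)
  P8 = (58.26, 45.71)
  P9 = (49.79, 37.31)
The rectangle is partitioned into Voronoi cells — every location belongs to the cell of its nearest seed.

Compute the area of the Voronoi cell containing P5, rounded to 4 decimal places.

Area of P5's cell: 626.3713

1. box [0,64]×[0,61]: [(0, 0) (64, 0) (64, 61) (0, 61)]
2. ⊥bis P5·P0 via (32.015,22.275): [(0, 46.2465) (0, 0) (61.7642, 0)]  |A|=1428.1902
3. ⊥bis P5·P1 via (40.785,21.615): [(48.7133, 9.772) (0, 46.2465) (0, 0) (55.2551, 0)]  |A|=1396.3867
4. ⊥bis P5·P2 via (27.98,30.94): [(48.7133, 9.772) (16.3095, 34.0346) (0, 38.3593) (0, 0) (55.2551, 0)]  |A|=1332.0684
5. ⊥bis P5·P3 via (12.69,16.54): [(48.7133, 9.772) (22.5834, 29.337) (0, 0.1258) (0, 0) (55.2551, 0)]  |A|=875.6038
6. ⊥bis P5·P4 via (24.095,21.075): [(48.7133, 9.772) (36.1741, 19.1608) (17.0582, 22.1901) (0, 0.1258) (0, 0) (55.2551, 0)]  |A|=798.9256
7. ⊥bis P5·P6 via (17.795,14.375): [(48.7133, 9.772) (36.1741, 19.1608) (25.4298, 20.8635) (0.8804, 0) (55.2551, 0)]  |A|=684.4704
8. ⊥bis P5·P7 via (41.2,17.695): [(42.7508, 14.2365) (36.1741, 19.1608) (25.4298, 20.8635) (0.8804, 0) (49.1343, 0)]  |A|=626.3713
9. ⊥bis P5·P8 via (40.235,27.445): [(42.7508, 14.2365) (36.1741, 19.1608) (25.4298, 20.8635) (0.8804, 0) (49.1343, 0)]  |A|=626.3713
10. ⊥bis P5·P9 via (36,23.245): [(42.7508, 14.2365) (36.1741, 19.1608) (25.4298, 20.8635) (0.8804, 0) (49.1343, 0)]  |A|=626.3713
11. canonical 5-gon: [(42.7508, 14.2365) (36.1741, 19.1608) (25.4298, 20.8635) (0.8804, 0) (49.1343, 0)]
12. shoelace: 626.3713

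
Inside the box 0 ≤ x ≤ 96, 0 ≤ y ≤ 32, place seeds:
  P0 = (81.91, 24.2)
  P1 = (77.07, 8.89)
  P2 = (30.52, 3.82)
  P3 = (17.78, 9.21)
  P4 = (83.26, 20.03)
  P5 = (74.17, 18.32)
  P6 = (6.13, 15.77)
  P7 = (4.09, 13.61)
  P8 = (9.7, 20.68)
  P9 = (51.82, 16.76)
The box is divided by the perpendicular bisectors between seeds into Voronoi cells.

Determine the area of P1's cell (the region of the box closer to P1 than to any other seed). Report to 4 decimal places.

1. box [0,96]×[0,32]: [(0, 0) (96, 0) (96, 32) (0, 32)]
2. ⊥bis P1·P0 via (79.49,16.545): [(0, 0) (96, 0) (96, 11.3256) (30.6024, 32) (0, 32)]  |A|=2395.9731
3. ⊥bis P1·P2 via (53.795,6.355): [(54.4872, 0) (96, 0) (96, 11.3256) (51.7293, 25.3211)]  |A|=776.272
4. ⊥bis P1·P3 via (47.425,9.05): [(54.4872, 0) (96, 0) (96, 11.3256) (51.7293, 25.3211)]  |A|=776.272
5. ⊥bis P1·P4 via (80.165,14.46): [(54.4872, 0) (96, 0) (96, 5.6612) (72.3511, 18.8019) (51.7293, 25.3211)]  |A|=709.2929
6. ⊥bis P1·P5 via (75.62,13.605): [(53.7383, 6.8757) (54.4872, 0) (96, 0) (96, 5.6612) (79.5363, 14.8094)]  |A|=445.6523
7. ⊥bis P1·P6 via (41.6,12.33): [(53.7383, 6.8757) (54.4872, 0) (96, 0) (96, 5.6612) (79.5363, 14.8094)]  |A|=445.6523
8. ⊥bis P1·P7 via (40.58,11.25): [(53.7383, 6.8757) (54.4872, 0) (96, 0) (96, 5.6612) (79.5363, 14.8094)]  |A|=445.6523
9. ⊥bis P1·P8 via (43.385,14.785): [(53.7383, 6.8757) (54.4872, 0) (96, 0) (96, 5.6612) (79.5363, 14.8094)]  |A|=445.6523
10. ⊥bis P1·P9 via (64.445,12.825): [(63.5292, 9.8867) (60.4477, 0) (96, 0) (96, 5.6612) (79.5363, 14.8094)]  |A|=381.4001
11. canonical 5-gon: [(63.5292, 9.8867) (60.4477, 0) (96, 0) (96, 5.6612) (79.5363, 14.8094)]
12. shoelace: 381.4001

Area of P1's cell: 381.4001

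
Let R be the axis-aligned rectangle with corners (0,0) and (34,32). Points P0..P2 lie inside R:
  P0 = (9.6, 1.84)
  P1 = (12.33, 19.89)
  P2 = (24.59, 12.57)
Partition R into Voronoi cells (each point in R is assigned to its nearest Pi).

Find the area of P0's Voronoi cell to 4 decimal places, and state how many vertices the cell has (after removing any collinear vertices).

1. box [0,34]×[0,32]: [(0, 0) (34, 0) (34, 32) (0, 32)]
2. ⊥bis P0·P1 via (10.965,10.865): [(0, 12.5234) (0, 0) (34, 0) (34, 7.381)]  |A|=338.3757
3. ⊥bis P0·P2 via (17.095,7.205): [(14.9013, 10.2696) (0, 12.5234) (0, 0) (22.2524, 0)]  |A|=207.5698
4. canonical 4-gon: [(14.9013, 10.2696) (0, 12.5234) (0, 0) (22.2524, 0)]
5. shoelace: 207.5698

Area of P0's cell: 207.5698 (4 vertices)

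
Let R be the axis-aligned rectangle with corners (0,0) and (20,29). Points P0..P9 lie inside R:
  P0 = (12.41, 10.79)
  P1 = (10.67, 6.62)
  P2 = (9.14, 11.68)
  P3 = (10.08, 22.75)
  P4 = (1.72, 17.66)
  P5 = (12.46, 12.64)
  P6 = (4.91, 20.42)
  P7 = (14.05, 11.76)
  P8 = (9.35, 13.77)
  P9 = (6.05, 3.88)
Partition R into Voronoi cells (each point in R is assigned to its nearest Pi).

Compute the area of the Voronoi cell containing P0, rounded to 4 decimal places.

1. box [0,20]×[0,29]: [(0, 0) (20, 0) (20, 29) (0, 29)]
2. ⊥bis P0·P1 via (11.54,8.705): [(0, 13.5203) (20, 5.1749) (20, 29) (0, 29)]  |A|=393.0482
3. ⊥bis P0·P2 via (10.775,11.235): [(10.2347, 9.2497) (20, 5.1749) (20, 29) (15.6101, 29)]  |A|=159.6808
4. ⊥bis P0·P3 via (11.245,16.77): [(12.3395, 16.9832) (10.2347, 9.2497) (20, 5.1749) (20, 18.4756)]  |A|=92.9937
5. ⊥bis P0·P4 via (7.065,14.225): [(12.3395, 16.9832) (10.2347, 9.2497) (20, 5.1749) (20, 18.4756)]  |A|=92.9937
6. ⊥bis P0·P5 via (12.435,11.715): [(10.9168, 11.756) (10.2347, 9.2497) (20, 5.1749) (20, 11.5105)]  |A|=42.4013
7. ⊥bis P0·P6 via (8.66,15.605): [(10.9168, 11.756) (10.2347, 9.2497) (20, 5.1749) (20, 11.5105)]  |A|=42.4013
8. ⊥bis P0·P7 via (13.23,11.275): [(12.9784, 11.7003) (10.9168, 11.756) (10.2347, 9.2497) (15.8019, 6.9267)]  |A|=12.6112
9. ⊥bis P0·P8 via (10.88,12.28): [(12.9784, 11.7003) (10.9168, 11.756) (10.2347, 9.2497) (15.8019, 6.9267)]  |A|=12.6112
10. ⊥bis P0·P9 via (9.23,7.335): [(12.9784, 11.7003) (10.9168, 11.756) (10.2347, 9.2497) (15.8019, 6.9267)]  |A|=12.6112
11. canonical 4-gon: [(12.9784, 11.7003) (10.9168, 11.756) (10.2347, 9.2497) (15.8019, 6.9267)]
12. shoelace: 12.6112

Area of P0's cell: 12.6112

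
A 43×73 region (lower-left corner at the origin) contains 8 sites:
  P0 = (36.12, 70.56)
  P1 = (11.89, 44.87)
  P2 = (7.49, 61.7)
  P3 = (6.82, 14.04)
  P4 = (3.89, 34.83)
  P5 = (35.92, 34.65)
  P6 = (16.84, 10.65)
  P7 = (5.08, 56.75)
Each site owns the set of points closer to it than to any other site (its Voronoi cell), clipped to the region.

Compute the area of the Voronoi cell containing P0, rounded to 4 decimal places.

Area of P0's cell: 403.4382

1. box [0,43]×[0,73]: [(0, 0) (43, 0) (43, 73) (0, 73)]
2. ⊥bis P0·P1 via (24.005,57.715): [(43, 39.7995) (43, 73) (7.799, 73)]  |A|=584.3453
3. ⊥bis P0·P2 via (21.805,66.13): [(24.5757, 57.1767) (43, 39.7995) (43, 73) (19.679, 73)]  |A|=490.3551
4. ⊥bis P0·P3 via (21.47,42.3): [(24.5757, 57.1767) (43, 39.7995) (43, 73) (19.679, 73)]  |A|=490.3551
5. ⊥bis P0·P4 via (20.005,52.695): [(24.5757, 57.1767) (43, 39.7995) (43, 73) (19.679, 73)]  |A|=490.3551
6. ⊥bis P0·P5 via (36.02,52.605): [(24.5757, 57.1767) (29.3837, 52.642) (43, 52.5661) (43, 73) (19.679, 73)]  |A|=403.4382
7. ⊥bis P0·P6 via (26.48,40.605): [(24.5757, 57.1767) (29.3837, 52.642) (43, 52.5661) (43, 73) (19.679, 73)]  |A|=403.4382
8. ⊥bis P0·P7 via (20.6,63.655): [(24.5757, 57.1767) (29.3837, 52.642) (43, 52.5661) (43, 73) (19.679, 73)]  |A|=403.4382
9. canonical 5-gon: [(24.5757, 57.1767) (29.3837, 52.642) (43, 52.5661) (43, 73) (19.679, 73)]
10. shoelace: 403.4382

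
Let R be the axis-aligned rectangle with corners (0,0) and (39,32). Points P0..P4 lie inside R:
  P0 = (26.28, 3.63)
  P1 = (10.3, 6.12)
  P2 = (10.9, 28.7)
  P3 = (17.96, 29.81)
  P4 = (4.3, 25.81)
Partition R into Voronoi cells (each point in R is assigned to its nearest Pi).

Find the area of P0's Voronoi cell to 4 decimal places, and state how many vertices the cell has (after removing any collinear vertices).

Area of P0's cell: 381.8095 (4 vertices)

1. box [0,39]×[0,32]: [(0, 0) (39, 0) (39, 32) (0, 32)]
2. ⊥bis P0·P1 via (18.29,4.875): [(17.5304, 0) (39, 0) (39, 32) (22.5166, 32)]  |A|=607.2482
3. ⊥bis P0·P2 via (18.59,16.165): [(20.2034, 17.1548) (17.5304, 0) (39, 0) (39, 28.6862)]  |A|=453.7544
4. ⊥bis P0·P3 via (22.12,16.72): [(20.0323, 16.0565) (17.5304, 0) (39, 0) (39, 22.0845)]  |A|=381.8095
5. ⊥bis P0·P4 via (15.29,14.72): [(20.0323, 16.0565) (17.5304, 0) (39, 0) (39, 22.0845)]  |A|=381.8095
6. canonical 4-gon: [(20.0323, 16.0565) (17.5304, 0) (39, 0) (39, 22.0845)]
7. shoelace: 381.8095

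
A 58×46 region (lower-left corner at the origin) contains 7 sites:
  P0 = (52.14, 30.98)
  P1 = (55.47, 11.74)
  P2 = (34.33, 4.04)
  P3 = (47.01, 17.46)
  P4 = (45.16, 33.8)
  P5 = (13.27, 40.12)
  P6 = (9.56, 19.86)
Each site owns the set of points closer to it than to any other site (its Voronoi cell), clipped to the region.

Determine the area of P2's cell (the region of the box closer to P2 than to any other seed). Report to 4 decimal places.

Area of P2's cell: 406.3689

1. box [0,58]×[0,46]: [(0, 0) (58, 0) (58, 46) (0, 46)]
2. ⊥bis P2·P0 via (43.235,17.51): [(0, 0) (58, 0) (58, 7.7489) (0.1401, 46) (0, 46)]  |A|=1561.3965
3. ⊥bis P2·P1 via (44.9,7.89): [(0, 0) (47.7738, 0) (40.8128, 19.1113) (0.1401, 46) (0, 46)]  |A|=1397.0877
4. ⊥bis P2·P3 via (40.67,10.75): [(0, 0) (47.7738, 0) (45.5313, 6.1567) (10.8711, 38.9057) (0.1401, 46) (0, 46)]  |A|=1249.8473
5. ⊥bis P2·P4 via (39.745,18.92): [(0, 33.3837) (0, 0) (47.7738, 0) (45.5313, 6.1567) (27.1862, 23.4903)]  |A|=1051.9356
6. ⊥bis P2·P5 via (23.8,22.08): [(26.5887, 23.7077) (0, 8.1879) (0, 0) (47.7738, 0) (45.5313, 6.1567) (27.1862, 23.4903)]  |A|=716.9747
7. ⊥bis P2·P6 via (21.945,11.95): [(14.3128, 0) (47.7738, 0) (45.5313, 6.1567) (28.5141, 22.2356)]  |A|=406.3689
8. canonical 4-gon: [(14.3128, 0) (47.7738, 0) (45.5313, 6.1567) (28.5141, 22.2356)]
9. shoelace: 406.3689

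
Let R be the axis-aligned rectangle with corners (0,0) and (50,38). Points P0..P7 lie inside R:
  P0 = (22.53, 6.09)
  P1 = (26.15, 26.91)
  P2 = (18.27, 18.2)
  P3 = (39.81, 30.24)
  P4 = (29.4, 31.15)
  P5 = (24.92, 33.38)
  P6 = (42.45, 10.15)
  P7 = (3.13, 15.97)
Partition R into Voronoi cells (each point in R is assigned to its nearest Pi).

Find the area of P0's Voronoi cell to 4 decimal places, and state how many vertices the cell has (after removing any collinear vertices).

1. box [0,50]×[0,38]: [(0, 0) (50, 0) (50, 38) (0, 38)]
2. ⊥bis P0·P1 via (24.34,16.5): [(0, 20.732) (0, 0) (50, 0) (50, 12.0385)]  |A|=819.2622
3. ⊥bis P0·P2 via (20.4,12.145): [(29.9883, 15.5179) (0, 4.9688) (0, 0) (50, 0) (50, 12.0385)]  |A|=582.9059
4. ⊥bis P0·P3 via (31.17,18.165): [(36.4363, 14.3968) (29.9883, 15.5179) (0, 4.9688) (0, 0) (50, 0) (50, 4.6916)]  |A|=533.0807
5. ⊥bis P0·P4 via (25.965,18.62): [(36.4363, 14.3968) (29.9883, 15.5179) (0, 4.9688) (0, 0) (50, 0) (50, 4.6916)]  |A|=533.0807
6. ⊥bis P0·P5 via (23.725,19.735): [(36.4363, 14.3968) (29.9883, 15.5179) (0, 4.9688) (0, 0) (50, 0) (50, 4.6916)]  |A|=533.0807
7. ⊥bis P0·P6 via (32.49,8.12): [(31.0187, 15.3388) (29.9883, 15.5179) (0, 4.9688) (0, 0) (34.145, 0)]  |A|=347.0548
8. ⊥bis P0·P7 via (12.83,11.03): [(31.0187, 15.3388) (29.9883, 15.5179) (11.8696, 9.1442) (7.2127, 0) (34.145, 0)]  |A|=284.589
9. canonical 5-gon: [(31.0187, 15.3388) (29.9883, 15.5179) (11.8696, 9.1442) (7.2127, 0) (34.145, 0)]
10. shoelace: 284.589

Area of P0's cell: 284.5890 (5 vertices)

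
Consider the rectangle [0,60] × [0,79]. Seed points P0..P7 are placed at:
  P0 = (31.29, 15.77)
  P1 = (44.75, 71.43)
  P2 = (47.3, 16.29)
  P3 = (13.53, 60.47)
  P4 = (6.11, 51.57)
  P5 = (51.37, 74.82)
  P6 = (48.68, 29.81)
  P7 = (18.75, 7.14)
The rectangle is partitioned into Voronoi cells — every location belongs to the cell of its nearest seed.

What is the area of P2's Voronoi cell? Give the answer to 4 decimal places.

Area of P2's cell: 470.5931

1. box [0,60]×[0,79]: [(0, 0) (60, 0) (60, 79) (0, 79)]
2. ⊥bis P2·P0 via (39.295,16.03): [(39.8156, 0) (60, 0) (60, 79) (37.2498, 79)]  |A|=1695.9166
3. ⊥bis P2·P1 via (46.025,43.86): [(38.4025, 43.5075) (39.8156, 0) (60, 0) (60, 44.5063)]  |A|=919.6966
4. ⊥bis P2·P3 via (30.415,38.38): [(38.4025, 43.5075) (39.8156, 0) (60, 0) (60, 44.5063)]  |A|=919.6966
5. ⊥bis P2·P4 via (26.705,33.93): [(38.4025, 43.5075) (39.8156, 0) (60, 0) (60, 44.5063)]  |A|=919.6966
6. ⊥bis P2·P5 via (49.335,45.555): [(38.4025, 43.5075) (39.8156, 0) (60, 0) (60, 44.5063)]  |A|=919.6966
7. ⊥bis P2·P6 via (47.99,23.05): [(39.0373, 23.9638) (39.8156, 0) (60, 0) (60, 21.8241)]  |A|=470.5931
8. ⊥bis P2·P7 via (33.025,11.715): [(39.0373, 23.9638) (39.8156, 0) (60, 0) (60, 21.8241)]  |A|=470.5931
9. canonical 4-gon: [(39.0373, 23.9638) (39.8156, 0) (60, 0) (60, 21.8241)]
10. shoelace: 470.5931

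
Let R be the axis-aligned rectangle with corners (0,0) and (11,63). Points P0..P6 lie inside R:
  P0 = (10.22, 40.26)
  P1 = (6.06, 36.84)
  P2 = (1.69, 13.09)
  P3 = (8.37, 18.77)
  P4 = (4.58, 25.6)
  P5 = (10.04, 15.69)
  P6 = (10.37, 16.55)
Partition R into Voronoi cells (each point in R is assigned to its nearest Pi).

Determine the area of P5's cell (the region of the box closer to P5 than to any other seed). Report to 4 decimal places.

Area of P5's cell: 51.1473

1. box [0,11]×[0,63]: [(0, 0) (11, 0) (11, 63) (0, 63)]
2. ⊥bis P5·P0 via (10.13,27.975): [(0, 28.0492) (0, 0) (11, 0) (11, 27.9686)]  |A|=308.0981
3. ⊥bis P5·P1 via (8.05,26.265): [(0, 24.7502) (0, 0) (11, 0) (11, 26.8201)]  |A|=283.6366
4. ⊥bis P5·P2 via (5.865,14.39): [(2.493, 25.2193) (10.3457, 0) (11, 0) (11, 26.8201)]  |A|=122.3296
5. ⊥bis P5·P3 via (9.205,17.23): [(5.5909, 15.2704) (10.3457, 0) (11, 0) (11, 18.2033)]  |A|=54.2275
6. ⊥bis P5·P4 via (7.31,20.645): [(5.5909, 15.2704) (10.3457, 0) (11, 0) (11, 18.2033)]  |A|=54.2275
7. ⊥bis P5·P6 via (10.205,16.12): [(8.4206, 16.8047) (5.5909, 15.2704) (10.3457, 0) (11, 0) (11, 15.8149)]  |A|=51.1473
8. canonical 5-gon: [(8.4206, 16.8047) (5.5909, 15.2704) (10.3457, 0) (11, 0) (11, 15.8149)]
9. shoelace: 51.1473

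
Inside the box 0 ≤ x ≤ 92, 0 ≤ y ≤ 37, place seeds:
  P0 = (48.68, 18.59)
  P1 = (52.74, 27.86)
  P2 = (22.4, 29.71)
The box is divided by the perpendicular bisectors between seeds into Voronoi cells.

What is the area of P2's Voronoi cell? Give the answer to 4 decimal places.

Area of P2's cell: 1214.8615

1. box [0,92]×[0,37]: [(0, 0) (92, 0) (92, 37) (0, 37)]
2. ⊥bis P2·P0 via (35.54,24.15): [(0, 0) (25.3213, 0) (40.9773, 37) (0, 37)]  |A|=1226.5235
3. ⊥bis P2·P1 via (37.57,28.785): [(0, 0) (25.3213, 0) (37.5816, 28.9749) (38.0709, 37) (0, 37)]  |A|=1214.8615
4. canonical 5-gon: [(0, 0) (25.3213, 0) (37.5816, 28.9749) (38.0709, 37) (0, 37)]
5. shoelace: 1214.8615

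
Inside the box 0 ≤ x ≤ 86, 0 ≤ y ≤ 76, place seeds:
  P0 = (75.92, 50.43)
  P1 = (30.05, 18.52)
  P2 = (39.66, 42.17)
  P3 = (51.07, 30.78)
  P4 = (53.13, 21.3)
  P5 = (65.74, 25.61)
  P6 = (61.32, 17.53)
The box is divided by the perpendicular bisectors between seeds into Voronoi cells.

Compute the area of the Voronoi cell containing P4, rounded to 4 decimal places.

1. box [0,86]×[0,76]: [(0, 0) (86, 0) (86, 76) (0, 76)]
2. ⊥bis P4·P0 via (64.525,35.865): [(0, 0) (86, 0) (86, 19.0639) (13.2248, 76) (0, 76)]  |A|=4464.2317
3. ⊥bis P4·P1 via (41.59,19.91): [(43.9882, 0) (86, 0) (86, 19.0639) (37.0821, 57.3351)]  |A|=1670.6589
4. ⊥bis P4·P2 via (46.395,31.735): [(40.615, 28.0045) (43.9882, 0) (86, 0) (86, 19.0639) (59.222, 40.0138)]  |A|=1376.5682
5. ⊥bis P4·P3 via (52.1,26.04): [(41.1385, 23.6581) (43.9882, 0) (86, 0) (86, 19.0639) (71.6525, 30.2888)]  |A|=1143.4011
6. ⊥bis P4·P5 via (59.435,23.455): [(58.1054, 27.345) (41.1385, 23.6581) (43.9882, 0) (67.4517, 0)]  |A|=526.7606
7. ⊥bis P4·P6 via (57.225,19.415): [(59.2857, 23.8917) (58.1054, 27.345) (41.1385, 23.6581) (43.9882, 0) (48.2879, 0)]  |A|=297.8322
8. canonical 5-gon: [(59.2857, 23.8917) (58.1054, 27.345) (41.1385, 23.6581) (43.9882, 0) (48.2879, 0)]
9. shoelace: 297.8322

Area of P4's cell: 297.8322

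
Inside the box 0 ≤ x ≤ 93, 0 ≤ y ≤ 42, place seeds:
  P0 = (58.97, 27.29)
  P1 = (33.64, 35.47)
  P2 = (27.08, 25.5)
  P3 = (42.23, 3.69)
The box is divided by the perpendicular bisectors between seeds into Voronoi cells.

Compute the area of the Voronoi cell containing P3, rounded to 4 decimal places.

1. box [0,93]×[0,42]: [(0, 0) (93, 0) (93, 42) (0, 42)]
2. ⊥bis P3·P0 via (50.6,15.49): [(0, 0) (72.4378, 0) (13.2263, 42) (0, 42)]  |A|=1798.9448
3. ⊥bis P3·P1 via (37.935,19.58): [(0, 9.3263) (0, 0) (72.4378, 0) (42.9304, 20.9302)]  |A|=958.2609
4. ⊥bis P3·P2 via (34.655,14.595): [(13.644, 0) (72.4378, 0) (43.3484, 20.6337)]  |A|=606.5675
5. canonical 3-gon: [(13.644, 0) (72.4378, 0) (43.3484, 20.6337)]
6. shoelace: 606.5675

Area of P3's cell: 606.5675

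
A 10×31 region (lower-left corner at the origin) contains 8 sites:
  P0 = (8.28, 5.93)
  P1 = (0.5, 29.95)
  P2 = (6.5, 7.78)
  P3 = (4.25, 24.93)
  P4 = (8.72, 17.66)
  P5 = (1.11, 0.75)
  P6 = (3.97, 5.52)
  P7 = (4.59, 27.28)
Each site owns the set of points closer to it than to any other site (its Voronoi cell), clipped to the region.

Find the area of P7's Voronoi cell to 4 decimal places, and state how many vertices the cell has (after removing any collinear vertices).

1. box [0,10]×[0,31]: [(0, 0) (10, 0) (10, 31) (0, 31)]
2. ⊥bis P7·P0 via (6.435,16.605): [(0, 15.4928) (10, 17.2212) (10, 31) (0, 31)]  |A|=146.4302
3. ⊥bis P7·P1 via (2.545,28.615): [(0, 24.7165) (0, 15.4928) (10, 17.2212) (10, 31) (4.102, 31)]  |A|=133.5428
4. ⊥bis P7·P2 via (5.545,17.53): [(0, 24.7165) (0, 16.9869) (10, 17.9664) (10, 31) (4.102, 31)]  |A|=122.3465
5. ⊥bis P7·P3 via (4.42,26.105): [(1.2097, 26.5695) (10, 25.2977) (10, 31) (4.102, 31)]  |A|=38.1284
6. ⊥bis P7·P4 via (6.655,22.47): [(1.2097, 26.5695) (10, 25.2977) (10, 31) (4.102, 31)]  |A|=38.1284
7. ⊥bis P7·P5 via (2.85,14.015): [(1.2097, 26.5695) (10, 25.2977) (10, 31) (4.102, 31)]  |A|=38.1284
8. ⊥bis P7·P6 via (4.28,16.4): [(1.2097, 26.5695) (10, 25.2977) (10, 31) (4.102, 31)]  |A|=38.1284
9. canonical 4-gon: [(1.2097, 26.5695) (10, 25.2977) (10, 31) (4.102, 31)]
10. shoelace: 38.1284

Area of P7's cell: 38.1284 (4 vertices)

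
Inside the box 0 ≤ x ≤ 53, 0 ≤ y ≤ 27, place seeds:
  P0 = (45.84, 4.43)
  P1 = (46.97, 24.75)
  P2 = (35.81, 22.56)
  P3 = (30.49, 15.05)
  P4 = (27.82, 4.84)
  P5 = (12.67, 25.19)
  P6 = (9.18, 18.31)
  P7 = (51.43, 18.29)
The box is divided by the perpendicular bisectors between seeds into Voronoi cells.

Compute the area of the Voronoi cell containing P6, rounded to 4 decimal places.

Area of P6's cell: 375.3606

1. box [0,53]×[0,27]: [(0, 0) (53, 0) (53, 27) (0, 27)]
2. ⊥bis P6·P0 via (27.51,11.37): [(0, 0) (23.2052, 0) (33.4277, 27) (0, 27)]  |A|=764.5441
3. ⊥bis P6·P1 via (28.075,21.53): [(0, 0) (23.2052, 0) (29.0936, 15.5527) (27.1428, 27) (0, 27)]  |A|=728.5714
4. ⊥bis P6·P2 via (22.495,20.435): [(0, 0) (23.2052, 0) (24.9998, 4.7401) (21.4473, 27) (0, 27)]  |A|=631.2019
5. ⊥bis P6·P3 via (19.835,16.68): [(0, 0) (17.2833, 0) (21.4138, 27) (0, 27)]  |A|=522.4102
6. ⊥bis P6·P4 via (18.5,11.575): [(0, 0) (10.1354, 0) (19.2028, 12.5476) (21.4138, 27) (0, 27)]  |A|=477.5661
7. ⊥bis P6·P5 via (10.925,21.75): [(0, 0) (10.1354, 0) (19.2028, 12.5476) (19.9131, 17.1906) (0.5754, 27) (0, 27)]  |A|=375.3606
8. ⊥bis P6·P7 via (30.305,18.3): [(0, 0) (10.1354, 0) (19.2028, 12.5476) (19.9131, 17.1906) (0.5754, 27) (0, 27)]  |A|=375.3606
9. canonical 6-gon: [(0, 0) (10.1354, 0) (19.2028, 12.5476) (19.9131, 17.1906) (0.5754, 27) (0, 27)]
10. shoelace: 375.3606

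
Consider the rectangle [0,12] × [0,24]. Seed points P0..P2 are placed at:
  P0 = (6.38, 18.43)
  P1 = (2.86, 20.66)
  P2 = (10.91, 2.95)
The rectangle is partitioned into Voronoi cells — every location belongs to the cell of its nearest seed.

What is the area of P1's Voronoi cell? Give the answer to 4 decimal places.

1. box [0,12]×[0,24]: [(0, 0) (12, 0) (12, 24) (0, 24)]
2. ⊥bis P1·P0 via (4.62,19.545): [(0, 12.2524) (7.4423, 24) (0, 24)]  |A|=43.7147
3. ⊥bis P1·P2 via (6.885,11.805): [(0, 12.2524) (7.4423, 24) (0, 24)]  |A|=43.7147
4. canonical 3-gon: [(0, 12.2524) (7.4423, 24) (0, 24)]
5. shoelace: 43.7147

Area of P1's cell: 43.7147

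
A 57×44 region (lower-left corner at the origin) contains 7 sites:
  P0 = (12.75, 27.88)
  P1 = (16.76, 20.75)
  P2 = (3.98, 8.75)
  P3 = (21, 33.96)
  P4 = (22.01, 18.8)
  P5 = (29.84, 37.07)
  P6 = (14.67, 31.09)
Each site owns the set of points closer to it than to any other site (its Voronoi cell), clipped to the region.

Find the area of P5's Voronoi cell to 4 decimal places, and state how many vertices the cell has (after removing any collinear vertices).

Area of P5's cell: 715.6372 (4 vertices)

1. box [0,57]×[0,44]: [(0, 0) (57, 0) (57, 44) (0, 44)]
2. ⊥bis P5·P0 via (21.295,32.475): [(38.7582, 0) (57, 0) (57, 44) (15.0975, 44)]  |A|=1323.175
3. ⊥bis P5·P1 via (23.3,28.91): [(23.1454, 29.0339) (57, 1.9004) (57, 44) (15.0975, 44)]  |A|=1026.1898
4. ⊥bis P5·P2 via (16.91,22.91): [(23.1454, 29.0339) (57, 1.9004) (57, 44) (15.0975, 44)]  |A|=1026.1898
5. ⊥bis P5·P3 via (25.42,35.515): [(29.4887, 23.9499) (57, 1.9004) (57, 44) (22.4349, 44)]  |A|=925.623
6. ⊥bis P5·P4 via (25.925,27.935): [(28.4705, 26.8441) (57, 14.6171) (57, 44) (22.4349, 44)]  |A|=715.6372
7. ⊥bis P5·P6 via (22.255,34.08): [(28.4705, 26.8441) (57, 14.6171) (57, 44) (22.4349, 44)]  |A|=715.6372
8. canonical 4-gon: [(28.4705, 26.8441) (57, 14.6171) (57, 44) (22.4349, 44)]
9. shoelace: 715.6372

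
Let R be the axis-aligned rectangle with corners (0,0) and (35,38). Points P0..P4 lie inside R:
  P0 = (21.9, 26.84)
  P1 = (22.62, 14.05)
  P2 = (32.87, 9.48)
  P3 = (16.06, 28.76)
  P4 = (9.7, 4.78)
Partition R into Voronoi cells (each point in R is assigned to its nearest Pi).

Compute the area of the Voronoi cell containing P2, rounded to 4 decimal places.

Area of P2's cell: 167.2346

1. box [0,35]×[0,38]: [(0, 0) (35, 0) (35, 38) (0, 38)]
2. ⊥bis P2·P0 via (27.385,18.16): [(0, 0.8551) (0, 0) (35, 0) (35, 22.972)]  |A|=416.9741
3. ⊥bis P2·P1 via (27.745,11.765): [(31.8559, 20.9852) (22.4995, 0) (35, 0) (35, 22.972)]  |A|=167.276
4. ⊥bis P2·P3 via (24.465,19.12): [(31.8559, 20.9852) (22.4995, 0) (35, 0) (35, 22.972)]  |A|=167.276
5. ⊥bis P2·P4 via (21.285,7.13): [(31.8559, 20.9852) (22.6588, 0.3573) (22.7313, 0) (35, 0) (35, 22.972)]  |A|=167.2346
6. canonical 5-gon: [(31.8559, 20.9852) (22.6588, 0.3573) (22.7313, 0) (35, 0) (35, 22.972)]
7. shoelace: 167.2346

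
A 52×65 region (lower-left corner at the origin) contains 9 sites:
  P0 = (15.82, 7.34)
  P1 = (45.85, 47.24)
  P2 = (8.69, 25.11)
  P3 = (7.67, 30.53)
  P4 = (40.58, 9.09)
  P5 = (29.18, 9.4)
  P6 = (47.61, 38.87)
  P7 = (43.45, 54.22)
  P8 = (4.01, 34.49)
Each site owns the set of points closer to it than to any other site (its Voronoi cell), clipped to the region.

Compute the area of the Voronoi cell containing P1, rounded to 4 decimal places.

1. box [0,52]×[0,65]: [(0, 0) (52, 0) (52, 65) (0, 65)]
2. ⊥bis P1·P0 via (30.835,27.29): [(0, 50.4974) (52, 11.3606) (52, 65) (0, 65)]  |A|=1771.6934
3. ⊥bis P1·P2 via (27.27,36.175): [(33.9636, 24.9353) (52, 11.3606) (52, 65) (10.1038, 65)]  |A|=1323.0109
4. ⊥bis P1·P3 via (26.76,38.885): [(29.8203, 31.8925) (33.9636, 24.9353) (52, 11.3606) (52, 65) (15.3304, 65)]  |A|=1236.4904
5. ⊥bis P1·P4 via (43.215,28.165): [(29.8203, 31.8925) (31.0385, 29.847) (52, 26.9514) (52, 65) (15.3304, 65)]  |A|=1048.6449
6. ⊥bis P1·P5 via (37.515,28.32): [(29.8203, 31.8925) (29.9679, 31.6448) (35.4238, 29.2413) (52, 26.9514) (52, 65) (15.3304, 65)]  |A|=1045.0274
7. ⊥bis P1·P6 via (46.73,43.055): [(26.7717, 38.8583) (52, 44.1631) (52, 65) (15.3304, 65)]  |A|=742.1424
8. ⊥bis P1·P7 via (44.65,50.73): [(24.594, 43.834) (26.7717, 38.8583) (52, 44.1631) (52, 53.2572)]  |A|=193.1562
9. ⊥bis P1·P8 via (24.93,40.865): [(24.594, 43.834) (26.7717, 38.8583) (52, 44.1631) (52, 53.2572)]  |A|=193.1562
10. canonical 4-gon: [(24.594, 43.834) (26.7717, 38.8583) (52, 44.1631) (52, 53.2572)]
11. shoelace: 193.1562

Area of P1's cell: 193.1562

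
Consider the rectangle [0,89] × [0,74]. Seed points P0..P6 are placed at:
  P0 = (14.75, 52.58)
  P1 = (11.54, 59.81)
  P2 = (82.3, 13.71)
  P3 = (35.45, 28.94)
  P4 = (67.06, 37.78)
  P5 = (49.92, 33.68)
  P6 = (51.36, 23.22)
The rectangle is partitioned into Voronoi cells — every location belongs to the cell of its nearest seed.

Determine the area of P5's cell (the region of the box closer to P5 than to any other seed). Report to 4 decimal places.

1. box [0,89]×[0,74]: [(0, 0) (89, 0) (89, 74) (0, 74)]
2. ⊥bis P5·P0 via (32.335,43.13): [(9.1574, 0) (89, 0) (89, 74) (48.9242, 74)]  |A|=4436.9808
3. ⊥bis P5·P1 via (30.73,46.745): [(47.5694, 71.4789) (9.1574, 0) (89, 0) (89, 74) (49.2858, 74)]  |A|=4436.5249
4. ⊥bis P5·P2 via (66.11,23.695): [(47.5694, 71.4789) (9.1574, 0) (51.4964, 0) (89, 60.8096) (89, 74) (49.2858, 74)]  |A|=3296.2351
5. ⊥bis P5·P3 via (42.685,31.31): [(47.5694, 71.4789) (36.3597, 50.6194) (52.4401, 1.5302) (89, 60.8096) (89, 74) (49.2858, 74)]  |A|=2189.1811
6. ⊥bis P5·P4 via (58.49,35.73): [(47.5694, 71.4789) (36.3597, 50.6194) (52.4401, 1.5302) (62.6938, 18.1559) (49.3356, 74) (49.2858, 74)]  |A|=908.1745
7. ⊥bis P5·P6 via (50.64,28.45): [(47.5694, 71.4789) (36.3597, 50.6194) (43.9247, 27.5255) (59.9256, 29.7283) (49.3356, 74) (49.2858, 74)]  |A|=608.4789
8. canonical 6-gon: [(47.5694, 71.4789) (36.3597, 50.6194) (43.9247, 27.5255) (59.9256, 29.7283) (49.3356, 74) (49.2858, 74)]
9. shoelace: 608.4789

Area of P5's cell: 608.4789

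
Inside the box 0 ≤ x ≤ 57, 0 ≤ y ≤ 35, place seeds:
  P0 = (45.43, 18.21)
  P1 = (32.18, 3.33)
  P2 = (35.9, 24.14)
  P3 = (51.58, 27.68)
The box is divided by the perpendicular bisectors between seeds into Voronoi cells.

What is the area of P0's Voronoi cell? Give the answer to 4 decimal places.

1. box [0,57]×[0,35]: [(0, 0) (57, 0) (57, 35) (0, 35)]
2. ⊥bis P0·P1 via (38.805,10.77): [(50.8999, 0) (57, 0) (57, 35) (11.5943, 35)]  |A|=901.3521
3. ⊥bis P0·P2 via (40.665,21.175): [(35.8357, 13.414) (50.8999, 0) (57, 0) (57, 35) (49.2675, 35)]  |A|=494.7441
4. ⊥bis P0·P3 via (48.505,22.945): [(43.7057, 26.0617) (35.8357, 13.414) (50.8999, 0) (57, 0) (57, 17.4282)]  |A|=343.3846
5. canonical 5-gon: [(43.7057, 26.0617) (35.8357, 13.414) (50.8999, 0) (57, 0) (57, 17.4282)]
6. shoelace: 343.3846

Area of P0's cell: 343.3846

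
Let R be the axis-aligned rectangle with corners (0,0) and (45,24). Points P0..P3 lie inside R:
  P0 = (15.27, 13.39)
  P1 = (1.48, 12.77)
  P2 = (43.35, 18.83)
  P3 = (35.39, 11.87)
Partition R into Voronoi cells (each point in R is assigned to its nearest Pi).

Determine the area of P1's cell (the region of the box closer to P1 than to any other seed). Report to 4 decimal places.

1. box [0,45]×[0,24]: [(0, 0) (45, 0) (45, 24) (0, 24)]
2. ⊥bis P1·P0 via (8.375,13.08): [(0, 0) (8.9631, 0) (7.884, 24) (0, 24)]  |A|=202.1654
3. ⊥bis P1·P2 via (22.415,15.8): [(0, 0) (8.9631, 0) (7.884, 24) (0, 24)]  |A|=202.1654
4. ⊥bis P1·P3 via (18.435,12.32): [(0, 0) (8.9631, 0) (7.884, 24) (0, 24)]  |A|=202.1654
5. canonical 4-gon: [(0, 0) (8.9631, 0) (7.884, 24) (0, 24)]
6. shoelace: 202.1654

Area of P1's cell: 202.1654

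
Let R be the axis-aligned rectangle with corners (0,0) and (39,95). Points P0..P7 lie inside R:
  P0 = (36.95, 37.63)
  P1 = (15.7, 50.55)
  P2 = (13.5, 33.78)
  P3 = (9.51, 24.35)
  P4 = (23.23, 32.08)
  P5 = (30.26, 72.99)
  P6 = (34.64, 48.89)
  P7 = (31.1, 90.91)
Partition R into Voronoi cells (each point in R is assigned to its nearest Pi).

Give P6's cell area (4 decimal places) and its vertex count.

Area of P6's cell: 249.4330 (5 vertices)

1. box [0,39]×[0,95]: [(0, 0) (39, 0) (39, 95) (0, 95)]
2. ⊥bis P6·P0 via (35.795,43.26): [(0, 35.9166) (39, 43.9175) (39, 95) (0, 95)]  |A|=2148.2345
3. ⊥bis P6·P1 via (25.17,49.72): [(24.3989, 40.9221) (39, 43.9175) (39, 95) (29.1386, 95)]  |A|=639.5729
4. ⊥bis P6·P2 via (24.07,41.335): [(24.3989, 40.9221) (39, 43.9175) (39, 95) (29.1386, 95)]  |A|=639.5729
5. ⊥bis P6·P3 via (22.075,36.62): [(24.3989, 40.9221) (39, 43.9175) (39, 95) (29.1386, 95)]  |A|=639.5729
6. ⊥bis P6·P4 via (28.935,40.485): [(24.6174, 43.4156) (27.3877, 41.5352) (39, 43.9175) (39, 95) (29.1386, 95)]  |A|=635.9135
7. ⊥bis P6·P5 via (32.45,60.94): [(26.0515, 59.7771) (24.6174, 43.4156) (27.3877, 41.5352) (39, 43.9175) (39, 62.1304)]  |A|=249.433
8. ⊥bis P6·P7 via (32.87,69.9): [(26.0515, 59.7771) (24.6174, 43.4156) (27.3877, 41.5352) (39, 43.9175) (39, 62.1304)]  |A|=249.433
9. canonical 5-gon: [(26.0515, 59.7771) (24.6174, 43.4156) (27.3877, 41.5352) (39, 43.9175) (39, 62.1304)]
10. shoelace: 249.433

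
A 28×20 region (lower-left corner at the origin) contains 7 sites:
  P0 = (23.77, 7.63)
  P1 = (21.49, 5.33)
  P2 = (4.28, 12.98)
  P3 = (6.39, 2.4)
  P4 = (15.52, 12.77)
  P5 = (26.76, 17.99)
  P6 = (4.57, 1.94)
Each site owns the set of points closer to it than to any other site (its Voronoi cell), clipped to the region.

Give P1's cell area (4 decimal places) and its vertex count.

Area of P1's cell: 86.7226 (5 vertices)

1. box [0,28]×[0,20]: [(0, 0) (28, 0) (28, 20) (0, 20)]
2. ⊥bis P1·P0 via (22.63,6.48): [(0, 0) (28, 0) (28, 1.1567) (8.9914, 20) (0, 20)]  |A|=380.9076
3. ⊥bis P1·P2 via (12.885,9.155): [(8.8155, 0) (28, 0) (28, 1.1567) (15.0403, 14.0037)]  |A|=141.8221
4. ⊥bis P1·P3 via (13.94,3.865): [(12.9049, 9.1997) (14.69, 0) (28, 0) (28, 1.1567) (15.0403, 14.0037)]  |A|=114.8006
5. ⊥bis P1·P4 via (18.505,9.05): [(13.6845, 5.1819) (14.69, 0) (28, 0) (28, 1.1567) (19.3519, 9.7296)]  |A|=86.7226
6. ⊥bis P1·P5 via (24.125,11.66): [(13.6845, 5.1819) (14.69, 0) (28, 0) (28, 1.1567) (19.3519, 9.7296)]  |A|=86.7226
7. ⊥bis P1·P6 via (13.03,3.635): [(13.6845, 5.1819) (14.69, 0) (28, 0) (28, 1.1567) (19.3519, 9.7296)]  |A|=86.7226
8. canonical 5-gon: [(13.6845, 5.1819) (14.69, 0) (28, 0) (28, 1.1567) (19.3519, 9.7296)]
9. shoelace: 86.7226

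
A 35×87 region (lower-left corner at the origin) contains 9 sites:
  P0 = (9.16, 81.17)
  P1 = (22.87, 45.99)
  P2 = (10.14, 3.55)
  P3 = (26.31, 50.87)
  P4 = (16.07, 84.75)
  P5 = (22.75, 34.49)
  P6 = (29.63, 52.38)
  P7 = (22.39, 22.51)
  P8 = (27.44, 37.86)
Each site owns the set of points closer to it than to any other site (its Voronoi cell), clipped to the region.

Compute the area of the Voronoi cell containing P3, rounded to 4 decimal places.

Area of P3's cell: 197.1064

1. box [0,35]×[0,87]: [(0, 0) (35, 0) (35, 87) (0, 87)]
2. ⊥bis P3·P0 via (17.735,66.02): [(0, 55.9819) (0, 0) (35, 0) (35, 75.7921)]  |A|=2306.0446
3. ⊥bis P3·P1 via (24.59,48.43): [(7.6968, 60.3383) (35, 41.0918) (35, 75.7921)]  |A|=473.7145
4. ⊥bis P3·P2 via (18.225,27.21): [(7.6968, 60.3383) (35, 41.0918) (35, 75.7921)]  |A|=473.7145
5. ⊥bis P3·P4 via (21.19,67.81): [(20.5623, 67.6203) (7.6968, 60.3383) (35, 41.0918) (35, 71.984)]  |A|=446.2243
6. ⊥bis P3·P5 via (24.53,42.68): [(20.5623, 67.6203) (7.6968, 60.3383) (35, 41.0918) (35, 71.984)]  |A|=446.2243
7. ⊥bis P3·P6 via (27.97,51.625): [(20.679, 67.6556) (20.5623, 67.6203) (7.6968, 60.3383) (31.704, 43.4152)]  |A|=197.8802
8. ⊥bis P3·P7 via (24.35,36.69): [(20.679, 67.6556) (20.5623, 67.6203) (7.6968, 60.3383) (31.704, 43.4152)]  |A|=197.8802
9. ⊥bis P3·P8 via (26.875,44.365): [(31.1049, 44.7324) (20.679, 67.6556) (20.5623, 67.6203) (7.6968, 60.3383) (29.9747, 44.6342)]  |A|=197.1064
10. canonical 5-gon: [(31.1049, 44.7324) (20.679, 67.6556) (20.5623, 67.6203) (7.6968, 60.3383) (29.9747, 44.6342)]
11. shoelace: 197.1064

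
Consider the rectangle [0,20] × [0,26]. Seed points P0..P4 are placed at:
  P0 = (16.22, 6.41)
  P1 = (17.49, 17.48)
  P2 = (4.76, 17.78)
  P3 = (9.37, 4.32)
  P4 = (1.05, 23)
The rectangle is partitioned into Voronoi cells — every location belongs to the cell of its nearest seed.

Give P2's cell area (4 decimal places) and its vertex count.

1. box [0,20]×[0,26]: [(0, 0) (20, 0) (20, 26) (0, 26)]
2. ⊥bis P2·P0 via (10.49,12.095): [(0, 1.522) (20, 21.6803) (20, 26) (0, 26)]  |A|=287.9776
3. ⊥bis P2·P1 via (11.125,17.63): [(0, 1.522) (11.0068, 12.6159) (11.3223, 26) (0, 26)]  |A|=210.4818
4. ⊥bis P2·P3 via (7.065,11.05): [(0, 8.6303) (10.6824, 12.289) (11.0068, 12.6159) (11.3223, 26) (0, 26)]  |A|=172.5148
5. ⊥bis P2·P4 via (2.905,20.39): [(0, 18.3253) (0, 8.6303) (10.6824, 12.289) (11.0068, 12.6159) (11.3223, 26) (10.7983, 26)]  |A|=131.0781
6. canonical 6-gon: [(0, 18.3253) (0, 8.6303) (10.6824, 12.289) (11.0068, 12.6159) (11.3223, 26) (10.7983, 26)]
7. shoelace: 131.0781

Area of P2's cell: 131.0781 (6 vertices)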